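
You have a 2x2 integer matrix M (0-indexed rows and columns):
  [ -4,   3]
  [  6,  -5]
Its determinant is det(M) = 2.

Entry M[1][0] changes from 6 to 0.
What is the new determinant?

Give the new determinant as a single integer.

det is linear in row 1: changing M[1][0] by delta changes det by delta * cofactor(1,0).
Cofactor C_10 = (-1)^(1+0) * minor(1,0) = -3
Entry delta = 0 - 6 = -6
Det delta = -6 * -3 = 18
New det = 2 + 18 = 20

Answer: 20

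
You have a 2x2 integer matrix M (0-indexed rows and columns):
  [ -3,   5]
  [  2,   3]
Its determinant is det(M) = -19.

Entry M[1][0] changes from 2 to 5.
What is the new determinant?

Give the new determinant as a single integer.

det is linear in row 1: changing M[1][0] by delta changes det by delta * cofactor(1,0).
Cofactor C_10 = (-1)^(1+0) * minor(1,0) = -5
Entry delta = 5 - 2 = 3
Det delta = 3 * -5 = -15
New det = -19 + -15 = -34

Answer: -34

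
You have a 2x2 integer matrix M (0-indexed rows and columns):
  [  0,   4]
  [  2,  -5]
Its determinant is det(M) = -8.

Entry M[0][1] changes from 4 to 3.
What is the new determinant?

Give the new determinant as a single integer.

det is linear in row 0: changing M[0][1] by delta changes det by delta * cofactor(0,1).
Cofactor C_01 = (-1)^(0+1) * minor(0,1) = -2
Entry delta = 3 - 4 = -1
Det delta = -1 * -2 = 2
New det = -8 + 2 = -6

Answer: -6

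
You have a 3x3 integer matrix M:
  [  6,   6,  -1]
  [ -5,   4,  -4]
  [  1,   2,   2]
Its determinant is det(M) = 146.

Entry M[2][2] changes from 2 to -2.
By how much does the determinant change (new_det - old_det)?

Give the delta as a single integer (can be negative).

Answer: -216

Derivation:
Cofactor C_22 = 54
Entry delta = -2 - 2 = -4
Det delta = entry_delta * cofactor = -4 * 54 = -216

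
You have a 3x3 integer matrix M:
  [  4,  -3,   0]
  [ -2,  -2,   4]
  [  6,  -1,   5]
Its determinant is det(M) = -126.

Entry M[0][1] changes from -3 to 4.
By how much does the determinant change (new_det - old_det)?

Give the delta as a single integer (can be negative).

Answer: 238

Derivation:
Cofactor C_01 = 34
Entry delta = 4 - -3 = 7
Det delta = entry_delta * cofactor = 7 * 34 = 238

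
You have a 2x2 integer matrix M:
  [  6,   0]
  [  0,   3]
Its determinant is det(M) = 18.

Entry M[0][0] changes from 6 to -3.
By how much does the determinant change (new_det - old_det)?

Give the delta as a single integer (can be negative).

Cofactor C_00 = 3
Entry delta = -3 - 6 = -9
Det delta = entry_delta * cofactor = -9 * 3 = -27

Answer: -27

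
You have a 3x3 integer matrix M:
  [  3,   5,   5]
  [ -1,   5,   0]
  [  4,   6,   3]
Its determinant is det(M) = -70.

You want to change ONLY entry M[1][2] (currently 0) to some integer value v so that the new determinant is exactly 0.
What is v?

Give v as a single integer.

Answer: 35

Derivation:
det is linear in entry M[1][2]: det = old_det + (v - 0) * C_12
Cofactor C_12 = 2
Want det = 0: -70 + (v - 0) * 2 = 0
  (v - 0) = 70 / 2 = 35
  v = 0 + (35) = 35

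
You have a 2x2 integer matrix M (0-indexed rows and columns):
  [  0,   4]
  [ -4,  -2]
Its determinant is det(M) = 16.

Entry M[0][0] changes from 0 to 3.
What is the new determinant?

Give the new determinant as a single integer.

Answer: 10

Derivation:
det is linear in row 0: changing M[0][0] by delta changes det by delta * cofactor(0,0).
Cofactor C_00 = (-1)^(0+0) * minor(0,0) = -2
Entry delta = 3 - 0 = 3
Det delta = 3 * -2 = -6
New det = 16 + -6 = 10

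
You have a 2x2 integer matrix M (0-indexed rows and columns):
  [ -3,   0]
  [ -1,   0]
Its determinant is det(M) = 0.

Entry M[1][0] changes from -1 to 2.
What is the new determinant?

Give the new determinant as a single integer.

det is linear in row 1: changing M[1][0] by delta changes det by delta * cofactor(1,0).
Cofactor C_10 = (-1)^(1+0) * minor(1,0) = 0
Entry delta = 2 - -1 = 3
Det delta = 3 * 0 = 0
New det = 0 + 0 = 0

Answer: 0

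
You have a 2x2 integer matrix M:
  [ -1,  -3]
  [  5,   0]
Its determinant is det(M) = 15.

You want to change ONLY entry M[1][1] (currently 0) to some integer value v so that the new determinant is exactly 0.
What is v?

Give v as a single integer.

det is linear in entry M[1][1]: det = old_det + (v - 0) * C_11
Cofactor C_11 = -1
Want det = 0: 15 + (v - 0) * -1 = 0
  (v - 0) = -15 / -1 = 15
  v = 0 + (15) = 15

Answer: 15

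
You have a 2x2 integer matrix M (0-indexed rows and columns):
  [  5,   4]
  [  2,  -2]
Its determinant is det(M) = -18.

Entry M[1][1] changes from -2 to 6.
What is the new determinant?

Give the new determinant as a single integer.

det is linear in row 1: changing M[1][1] by delta changes det by delta * cofactor(1,1).
Cofactor C_11 = (-1)^(1+1) * minor(1,1) = 5
Entry delta = 6 - -2 = 8
Det delta = 8 * 5 = 40
New det = -18 + 40 = 22

Answer: 22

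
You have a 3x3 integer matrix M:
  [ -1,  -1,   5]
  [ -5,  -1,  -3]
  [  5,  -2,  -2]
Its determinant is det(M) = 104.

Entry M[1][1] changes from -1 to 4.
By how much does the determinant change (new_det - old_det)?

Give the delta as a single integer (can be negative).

Cofactor C_11 = -23
Entry delta = 4 - -1 = 5
Det delta = entry_delta * cofactor = 5 * -23 = -115

Answer: -115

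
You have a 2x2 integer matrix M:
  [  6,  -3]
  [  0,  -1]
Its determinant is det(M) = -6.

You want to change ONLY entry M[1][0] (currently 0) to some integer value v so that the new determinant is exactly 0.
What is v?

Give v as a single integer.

Answer: 2

Derivation:
det is linear in entry M[1][0]: det = old_det + (v - 0) * C_10
Cofactor C_10 = 3
Want det = 0: -6 + (v - 0) * 3 = 0
  (v - 0) = 6 / 3 = 2
  v = 0 + (2) = 2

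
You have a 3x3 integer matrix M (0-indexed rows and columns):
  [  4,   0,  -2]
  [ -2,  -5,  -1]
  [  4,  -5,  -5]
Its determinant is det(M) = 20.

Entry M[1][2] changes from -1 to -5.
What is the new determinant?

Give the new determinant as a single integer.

det is linear in row 1: changing M[1][2] by delta changes det by delta * cofactor(1,2).
Cofactor C_12 = (-1)^(1+2) * minor(1,2) = 20
Entry delta = -5 - -1 = -4
Det delta = -4 * 20 = -80
New det = 20 + -80 = -60

Answer: -60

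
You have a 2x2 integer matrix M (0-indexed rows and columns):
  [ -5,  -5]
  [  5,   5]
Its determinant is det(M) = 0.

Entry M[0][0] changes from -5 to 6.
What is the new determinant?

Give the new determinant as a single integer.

Answer: 55

Derivation:
det is linear in row 0: changing M[0][0] by delta changes det by delta * cofactor(0,0).
Cofactor C_00 = (-1)^(0+0) * minor(0,0) = 5
Entry delta = 6 - -5 = 11
Det delta = 11 * 5 = 55
New det = 0 + 55 = 55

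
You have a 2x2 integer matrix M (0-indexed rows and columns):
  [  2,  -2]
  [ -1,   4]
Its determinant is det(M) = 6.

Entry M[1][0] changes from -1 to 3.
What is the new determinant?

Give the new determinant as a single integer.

det is linear in row 1: changing M[1][0] by delta changes det by delta * cofactor(1,0).
Cofactor C_10 = (-1)^(1+0) * minor(1,0) = 2
Entry delta = 3 - -1 = 4
Det delta = 4 * 2 = 8
New det = 6 + 8 = 14

Answer: 14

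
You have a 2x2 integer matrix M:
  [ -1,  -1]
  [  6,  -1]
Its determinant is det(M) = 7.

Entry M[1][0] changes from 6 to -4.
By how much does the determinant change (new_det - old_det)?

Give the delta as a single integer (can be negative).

Answer: -10

Derivation:
Cofactor C_10 = 1
Entry delta = -4 - 6 = -10
Det delta = entry_delta * cofactor = -10 * 1 = -10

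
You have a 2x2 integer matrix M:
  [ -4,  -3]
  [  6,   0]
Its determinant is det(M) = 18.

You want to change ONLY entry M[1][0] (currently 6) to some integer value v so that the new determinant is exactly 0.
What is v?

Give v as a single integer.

det is linear in entry M[1][0]: det = old_det + (v - 6) * C_10
Cofactor C_10 = 3
Want det = 0: 18 + (v - 6) * 3 = 0
  (v - 6) = -18 / 3 = -6
  v = 6 + (-6) = 0

Answer: 0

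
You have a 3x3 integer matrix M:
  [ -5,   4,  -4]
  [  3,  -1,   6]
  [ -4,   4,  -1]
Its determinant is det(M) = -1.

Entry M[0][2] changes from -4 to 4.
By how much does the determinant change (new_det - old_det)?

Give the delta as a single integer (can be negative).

Answer: 64

Derivation:
Cofactor C_02 = 8
Entry delta = 4 - -4 = 8
Det delta = entry_delta * cofactor = 8 * 8 = 64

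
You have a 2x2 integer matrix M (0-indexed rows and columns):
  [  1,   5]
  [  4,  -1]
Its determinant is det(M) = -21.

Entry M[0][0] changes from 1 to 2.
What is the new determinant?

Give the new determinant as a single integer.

Answer: -22

Derivation:
det is linear in row 0: changing M[0][0] by delta changes det by delta * cofactor(0,0).
Cofactor C_00 = (-1)^(0+0) * minor(0,0) = -1
Entry delta = 2 - 1 = 1
Det delta = 1 * -1 = -1
New det = -21 + -1 = -22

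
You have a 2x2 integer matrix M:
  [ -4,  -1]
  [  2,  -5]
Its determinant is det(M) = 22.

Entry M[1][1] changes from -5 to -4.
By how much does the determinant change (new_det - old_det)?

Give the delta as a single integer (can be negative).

Cofactor C_11 = -4
Entry delta = -4 - -5 = 1
Det delta = entry_delta * cofactor = 1 * -4 = -4

Answer: -4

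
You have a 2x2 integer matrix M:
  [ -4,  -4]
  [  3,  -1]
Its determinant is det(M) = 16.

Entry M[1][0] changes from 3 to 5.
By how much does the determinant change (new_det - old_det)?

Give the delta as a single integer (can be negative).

Answer: 8

Derivation:
Cofactor C_10 = 4
Entry delta = 5 - 3 = 2
Det delta = entry_delta * cofactor = 2 * 4 = 8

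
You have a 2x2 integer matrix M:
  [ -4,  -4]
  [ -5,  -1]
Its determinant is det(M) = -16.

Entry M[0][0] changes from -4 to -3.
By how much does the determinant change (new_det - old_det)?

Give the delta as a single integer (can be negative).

Cofactor C_00 = -1
Entry delta = -3 - -4 = 1
Det delta = entry_delta * cofactor = 1 * -1 = -1

Answer: -1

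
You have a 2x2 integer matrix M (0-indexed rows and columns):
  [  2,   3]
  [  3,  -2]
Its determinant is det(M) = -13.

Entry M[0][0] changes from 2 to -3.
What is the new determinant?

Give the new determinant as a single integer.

det is linear in row 0: changing M[0][0] by delta changes det by delta * cofactor(0,0).
Cofactor C_00 = (-1)^(0+0) * minor(0,0) = -2
Entry delta = -3 - 2 = -5
Det delta = -5 * -2 = 10
New det = -13 + 10 = -3

Answer: -3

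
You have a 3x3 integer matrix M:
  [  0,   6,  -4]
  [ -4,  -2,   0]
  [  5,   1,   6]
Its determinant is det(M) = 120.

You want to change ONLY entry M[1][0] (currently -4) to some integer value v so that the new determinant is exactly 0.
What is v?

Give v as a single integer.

Answer: -1

Derivation:
det is linear in entry M[1][0]: det = old_det + (v - -4) * C_10
Cofactor C_10 = -40
Want det = 0: 120 + (v - -4) * -40 = 0
  (v - -4) = -120 / -40 = 3
  v = -4 + (3) = -1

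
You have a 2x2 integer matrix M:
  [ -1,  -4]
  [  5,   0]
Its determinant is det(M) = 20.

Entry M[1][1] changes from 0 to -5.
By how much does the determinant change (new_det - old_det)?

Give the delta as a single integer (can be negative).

Cofactor C_11 = -1
Entry delta = -5 - 0 = -5
Det delta = entry_delta * cofactor = -5 * -1 = 5

Answer: 5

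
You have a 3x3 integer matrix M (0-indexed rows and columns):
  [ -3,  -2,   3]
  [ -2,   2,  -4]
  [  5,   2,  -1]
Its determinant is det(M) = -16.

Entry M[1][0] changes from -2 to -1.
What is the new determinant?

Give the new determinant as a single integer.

det is linear in row 1: changing M[1][0] by delta changes det by delta * cofactor(1,0).
Cofactor C_10 = (-1)^(1+0) * minor(1,0) = 4
Entry delta = -1 - -2 = 1
Det delta = 1 * 4 = 4
New det = -16 + 4 = -12

Answer: -12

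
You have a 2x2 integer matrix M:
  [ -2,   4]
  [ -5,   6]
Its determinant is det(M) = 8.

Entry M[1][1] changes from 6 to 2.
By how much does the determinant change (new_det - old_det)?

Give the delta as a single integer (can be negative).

Cofactor C_11 = -2
Entry delta = 2 - 6 = -4
Det delta = entry_delta * cofactor = -4 * -2 = 8

Answer: 8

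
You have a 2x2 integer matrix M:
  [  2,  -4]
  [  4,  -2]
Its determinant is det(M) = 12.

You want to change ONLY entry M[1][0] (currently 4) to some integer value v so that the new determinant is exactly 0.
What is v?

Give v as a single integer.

Answer: 1

Derivation:
det is linear in entry M[1][0]: det = old_det + (v - 4) * C_10
Cofactor C_10 = 4
Want det = 0: 12 + (v - 4) * 4 = 0
  (v - 4) = -12 / 4 = -3
  v = 4 + (-3) = 1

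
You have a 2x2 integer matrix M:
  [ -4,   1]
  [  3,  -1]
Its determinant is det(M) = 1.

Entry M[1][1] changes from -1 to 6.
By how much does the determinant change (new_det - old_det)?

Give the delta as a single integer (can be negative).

Answer: -28

Derivation:
Cofactor C_11 = -4
Entry delta = 6 - -1 = 7
Det delta = entry_delta * cofactor = 7 * -4 = -28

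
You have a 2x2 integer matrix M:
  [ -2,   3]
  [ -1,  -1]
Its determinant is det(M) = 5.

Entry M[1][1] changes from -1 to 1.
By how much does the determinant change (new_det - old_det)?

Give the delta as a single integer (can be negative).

Answer: -4

Derivation:
Cofactor C_11 = -2
Entry delta = 1 - -1 = 2
Det delta = entry_delta * cofactor = 2 * -2 = -4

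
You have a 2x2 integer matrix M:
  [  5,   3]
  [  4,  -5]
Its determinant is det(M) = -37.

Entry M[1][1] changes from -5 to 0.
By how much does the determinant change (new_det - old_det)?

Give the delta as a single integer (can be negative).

Cofactor C_11 = 5
Entry delta = 0 - -5 = 5
Det delta = entry_delta * cofactor = 5 * 5 = 25

Answer: 25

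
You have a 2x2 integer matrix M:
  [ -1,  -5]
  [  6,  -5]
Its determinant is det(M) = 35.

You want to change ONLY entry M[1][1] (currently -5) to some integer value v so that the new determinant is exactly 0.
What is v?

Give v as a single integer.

Answer: 30

Derivation:
det is linear in entry M[1][1]: det = old_det + (v - -5) * C_11
Cofactor C_11 = -1
Want det = 0: 35 + (v - -5) * -1 = 0
  (v - -5) = -35 / -1 = 35
  v = -5 + (35) = 30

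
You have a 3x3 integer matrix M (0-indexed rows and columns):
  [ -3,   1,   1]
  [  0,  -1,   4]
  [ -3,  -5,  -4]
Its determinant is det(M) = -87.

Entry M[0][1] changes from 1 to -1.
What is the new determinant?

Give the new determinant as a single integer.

Answer: -63

Derivation:
det is linear in row 0: changing M[0][1] by delta changes det by delta * cofactor(0,1).
Cofactor C_01 = (-1)^(0+1) * minor(0,1) = -12
Entry delta = -1 - 1 = -2
Det delta = -2 * -12 = 24
New det = -87 + 24 = -63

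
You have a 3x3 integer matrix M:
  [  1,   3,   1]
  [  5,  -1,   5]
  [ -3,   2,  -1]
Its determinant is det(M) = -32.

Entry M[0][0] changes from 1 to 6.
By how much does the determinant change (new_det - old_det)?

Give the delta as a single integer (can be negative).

Cofactor C_00 = -9
Entry delta = 6 - 1 = 5
Det delta = entry_delta * cofactor = 5 * -9 = -45

Answer: -45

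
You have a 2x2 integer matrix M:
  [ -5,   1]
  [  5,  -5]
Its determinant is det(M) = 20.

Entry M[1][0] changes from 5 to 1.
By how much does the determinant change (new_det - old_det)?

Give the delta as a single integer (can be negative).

Cofactor C_10 = -1
Entry delta = 1 - 5 = -4
Det delta = entry_delta * cofactor = -4 * -1 = 4

Answer: 4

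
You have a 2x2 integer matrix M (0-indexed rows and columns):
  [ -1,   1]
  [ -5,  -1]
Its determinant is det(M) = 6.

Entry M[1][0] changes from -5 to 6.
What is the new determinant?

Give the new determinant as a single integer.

det is linear in row 1: changing M[1][0] by delta changes det by delta * cofactor(1,0).
Cofactor C_10 = (-1)^(1+0) * minor(1,0) = -1
Entry delta = 6 - -5 = 11
Det delta = 11 * -1 = -11
New det = 6 + -11 = -5

Answer: -5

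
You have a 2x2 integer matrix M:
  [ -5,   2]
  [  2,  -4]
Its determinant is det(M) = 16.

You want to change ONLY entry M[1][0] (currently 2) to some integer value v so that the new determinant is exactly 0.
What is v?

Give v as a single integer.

det is linear in entry M[1][0]: det = old_det + (v - 2) * C_10
Cofactor C_10 = -2
Want det = 0: 16 + (v - 2) * -2 = 0
  (v - 2) = -16 / -2 = 8
  v = 2 + (8) = 10

Answer: 10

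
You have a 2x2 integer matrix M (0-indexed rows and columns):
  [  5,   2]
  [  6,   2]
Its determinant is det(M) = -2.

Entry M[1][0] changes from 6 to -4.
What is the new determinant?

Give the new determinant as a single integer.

det is linear in row 1: changing M[1][0] by delta changes det by delta * cofactor(1,0).
Cofactor C_10 = (-1)^(1+0) * minor(1,0) = -2
Entry delta = -4 - 6 = -10
Det delta = -10 * -2 = 20
New det = -2 + 20 = 18

Answer: 18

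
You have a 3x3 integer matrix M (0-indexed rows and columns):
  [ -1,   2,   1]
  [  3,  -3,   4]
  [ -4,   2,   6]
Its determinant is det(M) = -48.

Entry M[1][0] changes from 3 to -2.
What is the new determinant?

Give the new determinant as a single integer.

Answer: 2

Derivation:
det is linear in row 1: changing M[1][0] by delta changes det by delta * cofactor(1,0).
Cofactor C_10 = (-1)^(1+0) * minor(1,0) = -10
Entry delta = -2 - 3 = -5
Det delta = -5 * -10 = 50
New det = -48 + 50 = 2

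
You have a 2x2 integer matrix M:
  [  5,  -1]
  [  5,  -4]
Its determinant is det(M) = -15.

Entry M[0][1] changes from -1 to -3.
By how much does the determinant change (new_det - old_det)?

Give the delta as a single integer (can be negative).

Answer: 10

Derivation:
Cofactor C_01 = -5
Entry delta = -3 - -1 = -2
Det delta = entry_delta * cofactor = -2 * -5 = 10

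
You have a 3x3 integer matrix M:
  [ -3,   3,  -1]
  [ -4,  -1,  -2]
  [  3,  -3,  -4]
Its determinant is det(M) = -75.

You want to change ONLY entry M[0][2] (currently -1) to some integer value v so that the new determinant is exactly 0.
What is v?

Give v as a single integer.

det is linear in entry M[0][2]: det = old_det + (v - -1) * C_02
Cofactor C_02 = 15
Want det = 0: -75 + (v - -1) * 15 = 0
  (v - -1) = 75 / 15 = 5
  v = -1 + (5) = 4

Answer: 4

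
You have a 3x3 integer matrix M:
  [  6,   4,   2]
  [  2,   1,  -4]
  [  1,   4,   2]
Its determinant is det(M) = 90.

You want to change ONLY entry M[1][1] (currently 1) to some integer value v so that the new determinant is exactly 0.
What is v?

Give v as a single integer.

Answer: -8

Derivation:
det is linear in entry M[1][1]: det = old_det + (v - 1) * C_11
Cofactor C_11 = 10
Want det = 0: 90 + (v - 1) * 10 = 0
  (v - 1) = -90 / 10 = -9
  v = 1 + (-9) = -8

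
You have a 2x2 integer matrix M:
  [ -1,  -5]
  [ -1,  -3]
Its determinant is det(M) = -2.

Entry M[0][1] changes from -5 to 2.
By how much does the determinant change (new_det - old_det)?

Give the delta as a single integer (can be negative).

Cofactor C_01 = 1
Entry delta = 2 - -5 = 7
Det delta = entry_delta * cofactor = 7 * 1 = 7

Answer: 7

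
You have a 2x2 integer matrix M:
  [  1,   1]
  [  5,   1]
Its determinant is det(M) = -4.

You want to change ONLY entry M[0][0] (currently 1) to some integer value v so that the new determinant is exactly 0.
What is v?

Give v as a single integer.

det is linear in entry M[0][0]: det = old_det + (v - 1) * C_00
Cofactor C_00 = 1
Want det = 0: -4 + (v - 1) * 1 = 0
  (v - 1) = 4 / 1 = 4
  v = 1 + (4) = 5

Answer: 5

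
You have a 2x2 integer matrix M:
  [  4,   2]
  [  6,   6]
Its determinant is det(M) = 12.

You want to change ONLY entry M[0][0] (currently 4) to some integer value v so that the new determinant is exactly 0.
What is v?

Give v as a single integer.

Answer: 2

Derivation:
det is linear in entry M[0][0]: det = old_det + (v - 4) * C_00
Cofactor C_00 = 6
Want det = 0: 12 + (v - 4) * 6 = 0
  (v - 4) = -12 / 6 = -2
  v = 4 + (-2) = 2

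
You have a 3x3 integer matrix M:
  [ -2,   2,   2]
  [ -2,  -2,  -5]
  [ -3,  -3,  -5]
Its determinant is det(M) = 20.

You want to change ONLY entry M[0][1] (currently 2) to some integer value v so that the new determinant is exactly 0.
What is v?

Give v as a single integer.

Answer: -2

Derivation:
det is linear in entry M[0][1]: det = old_det + (v - 2) * C_01
Cofactor C_01 = 5
Want det = 0: 20 + (v - 2) * 5 = 0
  (v - 2) = -20 / 5 = -4
  v = 2 + (-4) = -2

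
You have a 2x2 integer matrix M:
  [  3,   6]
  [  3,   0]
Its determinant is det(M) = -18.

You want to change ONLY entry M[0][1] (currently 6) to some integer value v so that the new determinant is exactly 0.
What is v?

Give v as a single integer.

det is linear in entry M[0][1]: det = old_det + (v - 6) * C_01
Cofactor C_01 = -3
Want det = 0: -18 + (v - 6) * -3 = 0
  (v - 6) = 18 / -3 = -6
  v = 6 + (-6) = 0

Answer: 0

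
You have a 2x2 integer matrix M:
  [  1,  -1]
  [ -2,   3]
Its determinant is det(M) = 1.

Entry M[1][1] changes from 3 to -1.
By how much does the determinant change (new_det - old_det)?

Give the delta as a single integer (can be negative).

Cofactor C_11 = 1
Entry delta = -1 - 3 = -4
Det delta = entry_delta * cofactor = -4 * 1 = -4

Answer: -4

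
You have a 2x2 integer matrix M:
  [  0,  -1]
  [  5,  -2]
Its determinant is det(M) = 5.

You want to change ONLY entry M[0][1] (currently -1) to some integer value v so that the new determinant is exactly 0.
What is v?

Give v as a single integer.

Answer: 0

Derivation:
det is linear in entry M[0][1]: det = old_det + (v - -1) * C_01
Cofactor C_01 = -5
Want det = 0: 5 + (v - -1) * -5 = 0
  (v - -1) = -5 / -5 = 1
  v = -1 + (1) = 0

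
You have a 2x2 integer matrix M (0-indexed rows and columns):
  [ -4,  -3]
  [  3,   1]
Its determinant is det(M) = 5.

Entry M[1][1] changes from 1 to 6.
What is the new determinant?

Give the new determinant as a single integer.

det is linear in row 1: changing M[1][1] by delta changes det by delta * cofactor(1,1).
Cofactor C_11 = (-1)^(1+1) * minor(1,1) = -4
Entry delta = 6 - 1 = 5
Det delta = 5 * -4 = -20
New det = 5 + -20 = -15

Answer: -15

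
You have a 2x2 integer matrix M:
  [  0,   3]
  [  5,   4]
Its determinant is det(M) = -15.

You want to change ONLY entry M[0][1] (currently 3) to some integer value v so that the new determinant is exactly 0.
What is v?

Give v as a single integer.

det is linear in entry M[0][1]: det = old_det + (v - 3) * C_01
Cofactor C_01 = -5
Want det = 0: -15 + (v - 3) * -5 = 0
  (v - 3) = 15 / -5 = -3
  v = 3 + (-3) = 0

Answer: 0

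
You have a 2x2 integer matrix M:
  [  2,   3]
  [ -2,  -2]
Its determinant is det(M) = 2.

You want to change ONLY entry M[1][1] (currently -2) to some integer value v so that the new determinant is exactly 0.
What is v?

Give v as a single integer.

Answer: -3

Derivation:
det is linear in entry M[1][1]: det = old_det + (v - -2) * C_11
Cofactor C_11 = 2
Want det = 0: 2 + (v - -2) * 2 = 0
  (v - -2) = -2 / 2 = -1
  v = -2 + (-1) = -3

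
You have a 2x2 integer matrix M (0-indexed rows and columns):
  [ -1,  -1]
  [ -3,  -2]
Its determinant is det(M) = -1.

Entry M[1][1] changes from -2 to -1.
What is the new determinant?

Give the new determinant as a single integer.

det is linear in row 1: changing M[1][1] by delta changes det by delta * cofactor(1,1).
Cofactor C_11 = (-1)^(1+1) * minor(1,1) = -1
Entry delta = -1 - -2 = 1
Det delta = 1 * -1 = -1
New det = -1 + -1 = -2

Answer: -2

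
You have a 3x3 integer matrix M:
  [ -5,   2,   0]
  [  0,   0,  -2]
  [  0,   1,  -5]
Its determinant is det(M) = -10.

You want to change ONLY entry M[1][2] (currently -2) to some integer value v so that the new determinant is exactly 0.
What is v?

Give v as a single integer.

det is linear in entry M[1][2]: det = old_det + (v - -2) * C_12
Cofactor C_12 = 5
Want det = 0: -10 + (v - -2) * 5 = 0
  (v - -2) = 10 / 5 = 2
  v = -2 + (2) = 0

Answer: 0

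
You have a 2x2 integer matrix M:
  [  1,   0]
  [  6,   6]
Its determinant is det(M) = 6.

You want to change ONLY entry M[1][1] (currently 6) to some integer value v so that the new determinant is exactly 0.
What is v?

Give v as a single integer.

det is linear in entry M[1][1]: det = old_det + (v - 6) * C_11
Cofactor C_11 = 1
Want det = 0: 6 + (v - 6) * 1 = 0
  (v - 6) = -6 / 1 = -6
  v = 6 + (-6) = 0

Answer: 0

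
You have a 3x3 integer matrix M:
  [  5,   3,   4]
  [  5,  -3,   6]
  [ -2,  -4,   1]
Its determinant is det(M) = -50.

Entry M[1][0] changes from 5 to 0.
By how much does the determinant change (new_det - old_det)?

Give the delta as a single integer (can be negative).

Answer: 95

Derivation:
Cofactor C_10 = -19
Entry delta = 0 - 5 = -5
Det delta = entry_delta * cofactor = -5 * -19 = 95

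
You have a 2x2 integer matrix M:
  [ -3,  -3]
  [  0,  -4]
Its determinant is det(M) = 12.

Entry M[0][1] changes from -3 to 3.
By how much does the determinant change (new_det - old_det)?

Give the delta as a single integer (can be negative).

Answer: 0

Derivation:
Cofactor C_01 = 0
Entry delta = 3 - -3 = 6
Det delta = entry_delta * cofactor = 6 * 0 = 0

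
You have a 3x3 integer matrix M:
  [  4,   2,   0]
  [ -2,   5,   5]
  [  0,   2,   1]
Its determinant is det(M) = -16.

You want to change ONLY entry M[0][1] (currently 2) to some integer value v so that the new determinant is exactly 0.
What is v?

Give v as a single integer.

det is linear in entry M[0][1]: det = old_det + (v - 2) * C_01
Cofactor C_01 = 2
Want det = 0: -16 + (v - 2) * 2 = 0
  (v - 2) = 16 / 2 = 8
  v = 2 + (8) = 10

Answer: 10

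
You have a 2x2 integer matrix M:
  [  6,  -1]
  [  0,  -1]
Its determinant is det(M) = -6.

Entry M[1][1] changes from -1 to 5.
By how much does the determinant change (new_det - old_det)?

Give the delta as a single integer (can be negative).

Answer: 36

Derivation:
Cofactor C_11 = 6
Entry delta = 5 - -1 = 6
Det delta = entry_delta * cofactor = 6 * 6 = 36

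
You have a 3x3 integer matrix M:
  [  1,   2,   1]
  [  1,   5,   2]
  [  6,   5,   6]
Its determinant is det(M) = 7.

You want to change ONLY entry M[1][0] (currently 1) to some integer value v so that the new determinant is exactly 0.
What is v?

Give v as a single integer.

Answer: 2

Derivation:
det is linear in entry M[1][0]: det = old_det + (v - 1) * C_10
Cofactor C_10 = -7
Want det = 0: 7 + (v - 1) * -7 = 0
  (v - 1) = -7 / -7 = 1
  v = 1 + (1) = 2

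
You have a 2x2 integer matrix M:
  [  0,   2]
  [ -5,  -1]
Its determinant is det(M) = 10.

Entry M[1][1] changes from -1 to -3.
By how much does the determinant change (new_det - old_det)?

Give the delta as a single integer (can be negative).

Cofactor C_11 = 0
Entry delta = -3 - -1 = -2
Det delta = entry_delta * cofactor = -2 * 0 = 0

Answer: 0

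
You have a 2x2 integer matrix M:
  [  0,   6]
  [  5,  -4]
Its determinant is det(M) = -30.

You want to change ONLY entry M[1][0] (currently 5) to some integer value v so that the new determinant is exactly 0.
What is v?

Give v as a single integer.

Answer: 0

Derivation:
det is linear in entry M[1][0]: det = old_det + (v - 5) * C_10
Cofactor C_10 = -6
Want det = 0: -30 + (v - 5) * -6 = 0
  (v - 5) = 30 / -6 = -5
  v = 5 + (-5) = 0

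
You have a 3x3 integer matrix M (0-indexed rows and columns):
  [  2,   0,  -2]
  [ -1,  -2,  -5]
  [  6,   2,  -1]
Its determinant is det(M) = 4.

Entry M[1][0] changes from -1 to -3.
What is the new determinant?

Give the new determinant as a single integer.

Answer: 12

Derivation:
det is linear in row 1: changing M[1][0] by delta changes det by delta * cofactor(1,0).
Cofactor C_10 = (-1)^(1+0) * minor(1,0) = -4
Entry delta = -3 - -1 = -2
Det delta = -2 * -4 = 8
New det = 4 + 8 = 12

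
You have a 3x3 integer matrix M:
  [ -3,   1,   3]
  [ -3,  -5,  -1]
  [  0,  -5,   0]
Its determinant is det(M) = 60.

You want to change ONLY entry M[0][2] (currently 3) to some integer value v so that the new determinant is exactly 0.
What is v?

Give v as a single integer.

Answer: -1

Derivation:
det is linear in entry M[0][2]: det = old_det + (v - 3) * C_02
Cofactor C_02 = 15
Want det = 0: 60 + (v - 3) * 15 = 0
  (v - 3) = -60 / 15 = -4
  v = 3 + (-4) = -1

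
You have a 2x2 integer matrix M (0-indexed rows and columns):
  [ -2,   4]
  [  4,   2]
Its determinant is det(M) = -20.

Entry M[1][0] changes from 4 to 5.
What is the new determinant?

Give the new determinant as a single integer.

Answer: -24

Derivation:
det is linear in row 1: changing M[1][0] by delta changes det by delta * cofactor(1,0).
Cofactor C_10 = (-1)^(1+0) * minor(1,0) = -4
Entry delta = 5 - 4 = 1
Det delta = 1 * -4 = -4
New det = -20 + -4 = -24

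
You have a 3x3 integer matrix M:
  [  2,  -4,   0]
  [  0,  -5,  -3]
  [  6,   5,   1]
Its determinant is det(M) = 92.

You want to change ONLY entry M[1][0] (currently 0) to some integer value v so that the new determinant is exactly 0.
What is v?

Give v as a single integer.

Answer: -23

Derivation:
det is linear in entry M[1][0]: det = old_det + (v - 0) * C_10
Cofactor C_10 = 4
Want det = 0: 92 + (v - 0) * 4 = 0
  (v - 0) = -92 / 4 = -23
  v = 0 + (-23) = -23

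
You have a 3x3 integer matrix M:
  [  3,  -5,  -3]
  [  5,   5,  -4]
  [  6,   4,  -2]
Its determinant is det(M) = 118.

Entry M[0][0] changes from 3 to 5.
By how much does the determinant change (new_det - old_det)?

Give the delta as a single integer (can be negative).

Answer: 12

Derivation:
Cofactor C_00 = 6
Entry delta = 5 - 3 = 2
Det delta = entry_delta * cofactor = 2 * 6 = 12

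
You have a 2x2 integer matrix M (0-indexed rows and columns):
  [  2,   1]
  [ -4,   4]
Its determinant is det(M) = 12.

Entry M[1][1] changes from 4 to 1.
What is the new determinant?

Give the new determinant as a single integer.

Answer: 6

Derivation:
det is linear in row 1: changing M[1][1] by delta changes det by delta * cofactor(1,1).
Cofactor C_11 = (-1)^(1+1) * minor(1,1) = 2
Entry delta = 1 - 4 = -3
Det delta = -3 * 2 = -6
New det = 12 + -6 = 6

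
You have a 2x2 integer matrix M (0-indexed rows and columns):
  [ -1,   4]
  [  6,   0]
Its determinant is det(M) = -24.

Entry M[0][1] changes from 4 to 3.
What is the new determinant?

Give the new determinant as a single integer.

det is linear in row 0: changing M[0][1] by delta changes det by delta * cofactor(0,1).
Cofactor C_01 = (-1)^(0+1) * minor(0,1) = -6
Entry delta = 3 - 4 = -1
Det delta = -1 * -6 = 6
New det = -24 + 6 = -18

Answer: -18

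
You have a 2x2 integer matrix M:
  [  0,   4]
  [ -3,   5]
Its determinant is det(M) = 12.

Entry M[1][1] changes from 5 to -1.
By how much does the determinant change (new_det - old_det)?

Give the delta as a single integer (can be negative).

Cofactor C_11 = 0
Entry delta = -1 - 5 = -6
Det delta = entry_delta * cofactor = -6 * 0 = 0

Answer: 0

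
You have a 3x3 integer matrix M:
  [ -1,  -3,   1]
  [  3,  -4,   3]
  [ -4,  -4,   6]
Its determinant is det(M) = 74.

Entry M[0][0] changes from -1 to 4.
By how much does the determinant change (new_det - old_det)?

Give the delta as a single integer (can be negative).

Answer: -60

Derivation:
Cofactor C_00 = -12
Entry delta = 4 - -1 = 5
Det delta = entry_delta * cofactor = 5 * -12 = -60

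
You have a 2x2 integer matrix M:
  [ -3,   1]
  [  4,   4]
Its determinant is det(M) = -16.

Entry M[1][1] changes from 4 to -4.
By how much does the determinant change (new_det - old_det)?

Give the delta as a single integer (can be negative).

Cofactor C_11 = -3
Entry delta = -4 - 4 = -8
Det delta = entry_delta * cofactor = -8 * -3 = 24

Answer: 24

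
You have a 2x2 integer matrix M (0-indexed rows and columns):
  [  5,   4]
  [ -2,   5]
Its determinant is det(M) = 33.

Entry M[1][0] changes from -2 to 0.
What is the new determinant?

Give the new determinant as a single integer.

Answer: 25

Derivation:
det is linear in row 1: changing M[1][0] by delta changes det by delta * cofactor(1,0).
Cofactor C_10 = (-1)^(1+0) * minor(1,0) = -4
Entry delta = 0 - -2 = 2
Det delta = 2 * -4 = -8
New det = 33 + -8 = 25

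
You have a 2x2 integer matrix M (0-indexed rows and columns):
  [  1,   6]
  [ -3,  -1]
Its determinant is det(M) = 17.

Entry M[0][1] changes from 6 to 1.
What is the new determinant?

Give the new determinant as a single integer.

det is linear in row 0: changing M[0][1] by delta changes det by delta * cofactor(0,1).
Cofactor C_01 = (-1)^(0+1) * minor(0,1) = 3
Entry delta = 1 - 6 = -5
Det delta = -5 * 3 = -15
New det = 17 + -15 = 2

Answer: 2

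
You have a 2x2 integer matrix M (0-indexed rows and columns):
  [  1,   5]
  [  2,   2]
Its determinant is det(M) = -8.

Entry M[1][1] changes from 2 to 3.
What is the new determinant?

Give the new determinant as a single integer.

det is linear in row 1: changing M[1][1] by delta changes det by delta * cofactor(1,1).
Cofactor C_11 = (-1)^(1+1) * minor(1,1) = 1
Entry delta = 3 - 2 = 1
Det delta = 1 * 1 = 1
New det = -8 + 1 = -7

Answer: -7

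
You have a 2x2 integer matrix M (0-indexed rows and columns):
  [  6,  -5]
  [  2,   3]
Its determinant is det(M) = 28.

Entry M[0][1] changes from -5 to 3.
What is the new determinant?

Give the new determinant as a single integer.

det is linear in row 0: changing M[0][1] by delta changes det by delta * cofactor(0,1).
Cofactor C_01 = (-1)^(0+1) * minor(0,1) = -2
Entry delta = 3 - -5 = 8
Det delta = 8 * -2 = -16
New det = 28 + -16 = 12

Answer: 12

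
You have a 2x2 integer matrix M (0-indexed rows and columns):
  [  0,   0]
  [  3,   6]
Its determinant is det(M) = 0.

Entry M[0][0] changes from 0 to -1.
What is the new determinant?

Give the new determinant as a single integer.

Answer: -6

Derivation:
det is linear in row 0: changing M[0][0] by delta changes det by delta * cofactor(0,0).
Cofactor C_00 = (-1)^(0+0) * minor(0,0) = 6
Entry delta = -1 - 0 = -1
Det delta = -1 * 6 = -6
New det = 0 + -6 = -6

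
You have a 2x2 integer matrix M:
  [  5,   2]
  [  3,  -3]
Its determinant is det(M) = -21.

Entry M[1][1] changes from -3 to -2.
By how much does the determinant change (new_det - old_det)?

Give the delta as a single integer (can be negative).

Answer: 5

Derivation:
Cofactor C_11 = 5
Entry delta = -2 - -3 = 1
Det delta = entry_delta * cofactor = 1 * 5 = 5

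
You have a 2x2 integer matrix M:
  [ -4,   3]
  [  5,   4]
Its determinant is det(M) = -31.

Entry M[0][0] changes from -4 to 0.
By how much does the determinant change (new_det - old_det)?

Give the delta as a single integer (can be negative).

Cofactor C_00 = 4
Entry delta = 0 - -4 = 4
Det delta = entry_delta * cofactor = 4 * 4 = 16

Answer: 16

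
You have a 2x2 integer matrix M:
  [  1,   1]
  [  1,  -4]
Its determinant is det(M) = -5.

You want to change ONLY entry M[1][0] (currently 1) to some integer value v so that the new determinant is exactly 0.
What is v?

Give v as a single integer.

Answer: -4

Derivation:
det is linear in entry M[1][0]: det = old_det + (v - 1) * C_10
Cofactor C_10 = -1
Want det = 0: -5 + (v - 1) * -1 = 0
  (v - 1) = 5 / -1 = -5
  v = 1 + (-5) = -4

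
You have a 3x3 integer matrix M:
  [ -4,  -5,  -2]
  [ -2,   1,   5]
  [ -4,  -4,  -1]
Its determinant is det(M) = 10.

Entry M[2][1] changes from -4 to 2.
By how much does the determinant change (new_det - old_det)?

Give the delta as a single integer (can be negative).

Cofactor C_21 = 24
Entry delta = 2 - -4 = 6
Det delta = entry_delta * cofactor = 6 * 24 = 144

Answer: 144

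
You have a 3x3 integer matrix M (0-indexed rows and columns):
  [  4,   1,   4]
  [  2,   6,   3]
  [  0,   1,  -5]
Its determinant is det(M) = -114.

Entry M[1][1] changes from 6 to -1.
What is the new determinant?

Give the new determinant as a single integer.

det is linear in row 1: changing M[1][1] by delta changes det by delta * cofactor(1,1).
Cofactor C_11 = (-1)^(1+1) * minor(1,1) = -20
Entry delta = -1 - 6 = -7
Det delta = -7 * -20 = 140
New det = -114 + 140 = 26

Answer: 26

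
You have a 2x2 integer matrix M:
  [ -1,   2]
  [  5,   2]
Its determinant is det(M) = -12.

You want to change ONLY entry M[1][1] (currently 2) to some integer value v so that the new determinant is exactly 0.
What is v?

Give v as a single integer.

det is linear in entry M[1][1]: det = old_det + (v - 2) * C_11
Cofactor C_11 = -1
Want det = 0: -12 + (v - 2) * -1 = 0
  (v - 2) = 12 / -1 = -12
  v = 2 + (-12) = -10

Answer: -10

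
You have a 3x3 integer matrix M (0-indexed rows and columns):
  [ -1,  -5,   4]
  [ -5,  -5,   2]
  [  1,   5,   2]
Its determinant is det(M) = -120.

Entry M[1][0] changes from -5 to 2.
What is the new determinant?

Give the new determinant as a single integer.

det is linear in row 1: changing M[1][0] by delta changes det by delta * cofactor(1,0).
Cofactor C_10 = (-1)^(1+0) * minor(1,0) = 30
Entry delta = 2 - -5 = 7
Det delta = 7 * 30 = 210
New det = -120 + 210 = 90

Answer: 90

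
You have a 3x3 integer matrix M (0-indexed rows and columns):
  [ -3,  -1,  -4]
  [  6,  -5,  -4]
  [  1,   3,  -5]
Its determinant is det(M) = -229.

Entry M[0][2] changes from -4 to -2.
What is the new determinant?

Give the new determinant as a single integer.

det is linear in row 0: changing M[0][2] by delta changes det by delta * cofactor(0,2).
Cofactor C_02 = (-1)^(0+2) * minor(0,2) = 23
Entry delta = -2 - -4 = 2
Det delta = 2 * 23 = 46
New det = -229 + 46 = -183

Answer: -183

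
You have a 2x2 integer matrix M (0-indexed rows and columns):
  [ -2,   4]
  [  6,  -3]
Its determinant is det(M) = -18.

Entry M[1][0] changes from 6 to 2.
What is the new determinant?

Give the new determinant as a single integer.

Answer: -2

Derivation:
det is linear in row 1: changing M[1][0] by delta changes det by delta * cofactor(1,0).
Cofactor C_10 = (-1)^(1+0) * minor(1,0) = -4
Entry delta = 2 - 6 = -4
Det delta = -4 * -4 = 16
New det = -18 + 16 = -2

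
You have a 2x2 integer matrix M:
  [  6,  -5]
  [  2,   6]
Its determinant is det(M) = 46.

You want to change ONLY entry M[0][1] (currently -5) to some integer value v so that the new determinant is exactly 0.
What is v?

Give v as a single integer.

det is linear in entry M[0][1]: det = old_det + (v - -5) * C_01
Cofactor C_01 = -2
Want det = 0: 46 + (v - -5) * -2 = 0
  (v - -5) = -46 / -2 = 23
  v = -5 + (23) = 18

Answer: 18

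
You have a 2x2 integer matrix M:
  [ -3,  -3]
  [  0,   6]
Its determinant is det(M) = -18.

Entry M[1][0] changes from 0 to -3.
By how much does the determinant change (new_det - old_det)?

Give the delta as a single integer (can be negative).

Answer: -9

Derivation:
Cofactor C_10 = 3
Entry delta = -3 - 0 = -3
Det delta = entry_delta * cofactor = -3 * 3 = -9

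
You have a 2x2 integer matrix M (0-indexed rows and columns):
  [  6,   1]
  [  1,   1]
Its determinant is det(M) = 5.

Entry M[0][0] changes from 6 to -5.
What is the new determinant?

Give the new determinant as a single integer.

Answer: -6

Derivation:
det is linear in row 0: changing M[0][0] by delta changes det by delta * cofactor(0,0).
Cofactor C_00 = (-1)^(0+0) * minor(0,0) = 1
Entry delta = -5 - 6 = -11
Det delta = -11 * 1 = -11
New det = 5 + -11 = -6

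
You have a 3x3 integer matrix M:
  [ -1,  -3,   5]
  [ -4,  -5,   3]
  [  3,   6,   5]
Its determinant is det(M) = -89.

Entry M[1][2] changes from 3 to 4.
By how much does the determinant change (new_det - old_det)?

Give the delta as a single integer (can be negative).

Answer: -3

Derivation:
Cofactor C_12 = -3
Entry delta = 4 - 3 = 1
Det delta = entry_delta * cofactor = 1 * -3 = -3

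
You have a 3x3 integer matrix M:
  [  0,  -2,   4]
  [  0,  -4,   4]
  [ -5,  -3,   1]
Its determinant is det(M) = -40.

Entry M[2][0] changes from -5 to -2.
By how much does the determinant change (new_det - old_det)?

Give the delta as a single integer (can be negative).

Cofactor C_20 = 8
Entry delta = -2 - -5 = 3
Det delta = entry_delta * cofactor = 3 * 8 = 24

Answer: 24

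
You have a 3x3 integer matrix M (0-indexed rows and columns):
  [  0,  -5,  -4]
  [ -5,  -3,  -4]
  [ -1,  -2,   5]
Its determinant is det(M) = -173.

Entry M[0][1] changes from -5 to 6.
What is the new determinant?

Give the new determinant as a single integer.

det is linear in row 0: changing M[0][1] by delta changes det by delta * cofactor(0,1).
Cofactor C_01 = (-1)^(0+1) * minor(0,1) = 29
Entry delta = 6 - -5 = 11
Det delta = 11 * 29 = 319
New det = -173 + 319 = 146

Answer: 146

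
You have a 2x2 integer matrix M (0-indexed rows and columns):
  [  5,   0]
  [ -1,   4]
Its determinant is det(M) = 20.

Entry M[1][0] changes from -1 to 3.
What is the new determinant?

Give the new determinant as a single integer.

Answer: 20

Derivation:
det is linear in row 1: changing M[1][0] by delta changes det by delta * cofactor(1,0).
Cofactor C_10 = (-1)^(1+0) * minor(1,0) = 0
Entry delta = 3 - -1 = 4
Det delta = 4 * 0 = 0
New det = 20 + 0 = 20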